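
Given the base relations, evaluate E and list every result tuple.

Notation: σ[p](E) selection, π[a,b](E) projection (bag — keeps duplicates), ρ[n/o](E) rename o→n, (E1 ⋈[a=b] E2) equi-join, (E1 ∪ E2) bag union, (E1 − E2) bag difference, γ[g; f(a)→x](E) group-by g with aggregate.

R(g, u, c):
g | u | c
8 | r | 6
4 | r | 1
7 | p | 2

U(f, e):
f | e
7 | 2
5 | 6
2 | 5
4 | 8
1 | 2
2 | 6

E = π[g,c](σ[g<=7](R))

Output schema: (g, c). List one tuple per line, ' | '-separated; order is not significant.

Per-node cardinality:
  R → 3
  σ[g<=7](R) → 2
  π[g,c](σ[g<=7](R)) → 2

== RESULT ==
g | c
4 | 1
7 | 2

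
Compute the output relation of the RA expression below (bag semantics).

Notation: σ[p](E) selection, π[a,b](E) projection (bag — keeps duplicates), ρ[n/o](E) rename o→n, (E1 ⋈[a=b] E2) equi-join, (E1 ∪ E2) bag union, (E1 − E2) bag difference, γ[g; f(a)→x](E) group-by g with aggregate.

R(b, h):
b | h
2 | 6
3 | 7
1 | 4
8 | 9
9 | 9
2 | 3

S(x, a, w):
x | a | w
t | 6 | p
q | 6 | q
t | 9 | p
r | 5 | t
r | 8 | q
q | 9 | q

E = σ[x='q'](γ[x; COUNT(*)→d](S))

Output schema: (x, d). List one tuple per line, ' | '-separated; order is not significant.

Stepwise |·|:
  S → 6
  γ[x; COUNT(*)→d](S) → 3
  σ[x='q'](γ[x; COUNT(*)→d](S)) → 1

== RESULT ==
x | d
q | 2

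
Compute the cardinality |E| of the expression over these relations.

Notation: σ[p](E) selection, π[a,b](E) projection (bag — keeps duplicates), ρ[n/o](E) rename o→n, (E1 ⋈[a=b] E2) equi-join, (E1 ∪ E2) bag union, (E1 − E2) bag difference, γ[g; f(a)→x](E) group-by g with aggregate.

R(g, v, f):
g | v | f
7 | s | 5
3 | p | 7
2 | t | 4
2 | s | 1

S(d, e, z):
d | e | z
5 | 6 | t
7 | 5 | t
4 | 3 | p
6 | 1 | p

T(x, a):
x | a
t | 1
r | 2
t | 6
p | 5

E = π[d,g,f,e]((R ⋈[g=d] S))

Per-node cardinality:
  R → 4
  S → 4
  (R ⋈[g=d] S) → 1
  π[d,g,f,e]((R ⋈[g=d] S)) → 1

|E| = 1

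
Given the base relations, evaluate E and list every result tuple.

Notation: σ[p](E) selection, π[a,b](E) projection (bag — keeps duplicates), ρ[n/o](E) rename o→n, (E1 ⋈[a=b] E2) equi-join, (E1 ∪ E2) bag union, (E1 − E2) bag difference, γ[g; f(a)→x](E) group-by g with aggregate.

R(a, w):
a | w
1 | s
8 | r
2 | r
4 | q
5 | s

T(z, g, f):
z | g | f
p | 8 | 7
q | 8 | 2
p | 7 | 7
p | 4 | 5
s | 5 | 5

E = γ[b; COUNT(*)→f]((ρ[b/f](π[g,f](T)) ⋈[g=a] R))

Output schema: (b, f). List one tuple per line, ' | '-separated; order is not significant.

Per-node cardinality:
  T → 5
  π[g,f](T) → 5
  ρ[b/f](π[g,f](T)) → 5
  R → 5
  (ρ[b/f](π[g,f](T)) ⋈[g=a] R) → 4
  γ[b; COUNT(*)→f]((ρ[b/f](π[g,f](T)) ⋈[g=a] R)) → 3

== RESULT ==
b | f
2 | 1
5 | 2
7 | 1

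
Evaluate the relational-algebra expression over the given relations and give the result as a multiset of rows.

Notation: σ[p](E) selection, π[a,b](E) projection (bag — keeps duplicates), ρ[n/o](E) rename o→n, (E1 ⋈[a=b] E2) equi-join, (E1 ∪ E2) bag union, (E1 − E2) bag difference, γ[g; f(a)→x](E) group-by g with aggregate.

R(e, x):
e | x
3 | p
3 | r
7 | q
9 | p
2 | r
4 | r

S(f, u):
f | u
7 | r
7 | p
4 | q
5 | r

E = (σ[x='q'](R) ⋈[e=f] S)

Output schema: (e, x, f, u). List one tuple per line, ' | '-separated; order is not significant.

Row counts bottom-up:
  R → 6
  σ[x='q'](R) → 1
  S → 4
  (σ[x='q'](R) ⋈[e=f] S) → 2

== RESULT ==
e | x | f | u
7 | q | 7 | p
7 | q | 7 | r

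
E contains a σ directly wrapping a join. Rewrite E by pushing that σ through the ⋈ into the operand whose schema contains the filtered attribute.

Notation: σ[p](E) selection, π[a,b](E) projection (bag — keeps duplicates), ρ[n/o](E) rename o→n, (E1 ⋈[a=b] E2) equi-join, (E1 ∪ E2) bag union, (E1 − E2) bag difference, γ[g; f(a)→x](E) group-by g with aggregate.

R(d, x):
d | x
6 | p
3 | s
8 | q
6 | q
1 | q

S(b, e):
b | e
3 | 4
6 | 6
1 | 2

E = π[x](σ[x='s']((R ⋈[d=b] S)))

σ filters on x, owned by the left side.
E' = π[x]((σ[x='s'](R) ⋈[d=b] S))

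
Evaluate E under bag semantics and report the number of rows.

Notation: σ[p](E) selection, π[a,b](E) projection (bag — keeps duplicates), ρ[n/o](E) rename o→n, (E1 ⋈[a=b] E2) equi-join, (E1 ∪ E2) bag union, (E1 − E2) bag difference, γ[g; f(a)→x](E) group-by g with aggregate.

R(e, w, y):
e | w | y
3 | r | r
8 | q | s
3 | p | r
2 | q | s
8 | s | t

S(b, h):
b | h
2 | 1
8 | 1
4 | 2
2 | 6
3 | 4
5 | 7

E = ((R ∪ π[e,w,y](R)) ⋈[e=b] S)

Per-node cardinality:
  R → 5
  R → 5
  π[e,w,y](R) → 5
  (R ∪ π[e,w,y](R)) → 10
  S → 6
  ((R ∪ π[e,w,y](R)) ⋈[e=b] S) → 12

|E| = 12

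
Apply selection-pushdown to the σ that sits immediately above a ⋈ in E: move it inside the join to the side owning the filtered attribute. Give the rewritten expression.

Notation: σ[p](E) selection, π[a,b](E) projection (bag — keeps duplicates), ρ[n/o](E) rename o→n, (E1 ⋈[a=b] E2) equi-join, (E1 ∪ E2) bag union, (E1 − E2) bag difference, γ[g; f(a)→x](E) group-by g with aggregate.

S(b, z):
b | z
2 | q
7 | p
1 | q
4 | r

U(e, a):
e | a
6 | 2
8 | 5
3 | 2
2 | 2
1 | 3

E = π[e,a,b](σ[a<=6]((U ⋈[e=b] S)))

σ filters on a, owned by the left side.
E' = π[e,a,b]((σ[a<=6](U) ⋈[e=b] S))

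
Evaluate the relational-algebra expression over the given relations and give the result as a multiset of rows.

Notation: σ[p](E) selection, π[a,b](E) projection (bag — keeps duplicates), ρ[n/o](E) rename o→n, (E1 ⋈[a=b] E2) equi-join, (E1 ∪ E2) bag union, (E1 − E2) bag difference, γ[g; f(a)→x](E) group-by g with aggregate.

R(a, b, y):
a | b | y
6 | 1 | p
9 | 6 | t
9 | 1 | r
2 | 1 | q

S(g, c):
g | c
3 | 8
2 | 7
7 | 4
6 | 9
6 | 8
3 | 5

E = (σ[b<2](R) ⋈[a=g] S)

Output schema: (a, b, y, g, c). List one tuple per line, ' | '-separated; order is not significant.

Row counts bottom-up:
  R → 4
  σ[b<2](R) → 3
  S → 6
  (σ[b<2](R) ⋈[a=g] S) → 3

== RESULT ==
a | b | y | g | c
2 | 1 | q | 2 | 7
6 | 1 | p | 6 | 8
6 | 1 | p | 6 | 9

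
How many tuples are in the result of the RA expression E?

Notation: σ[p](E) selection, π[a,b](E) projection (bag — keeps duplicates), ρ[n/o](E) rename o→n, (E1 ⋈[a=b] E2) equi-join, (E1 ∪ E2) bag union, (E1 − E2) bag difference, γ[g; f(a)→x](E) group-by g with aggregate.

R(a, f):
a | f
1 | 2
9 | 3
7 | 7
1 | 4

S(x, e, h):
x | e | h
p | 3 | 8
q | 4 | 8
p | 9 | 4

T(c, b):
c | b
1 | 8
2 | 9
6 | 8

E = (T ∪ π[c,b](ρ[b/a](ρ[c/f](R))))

Row counts bottom-up:
  T → 3
  R → 4
  ρ[c/f](R) → 4
  ρ[b/a](ρ[c/f](R)) → 4
  π[c,b](ρ[b/a](ρ[c/f](R))) → 4
  (T ∪ π[c,b](ρ[b/a](ρ[c/f](R)))) → 7

|E| = 7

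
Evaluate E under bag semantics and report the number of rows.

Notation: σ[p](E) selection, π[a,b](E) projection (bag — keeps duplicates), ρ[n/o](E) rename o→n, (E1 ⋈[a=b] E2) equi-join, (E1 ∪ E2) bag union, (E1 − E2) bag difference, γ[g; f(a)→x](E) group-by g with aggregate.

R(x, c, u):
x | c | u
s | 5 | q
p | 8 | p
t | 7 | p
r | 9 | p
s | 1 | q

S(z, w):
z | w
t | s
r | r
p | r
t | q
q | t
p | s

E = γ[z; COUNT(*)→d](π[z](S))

Per-node cardinality:
  S → 6
  π[z](S) → 6
  γ[z; COUNT(*)→d](π[z](S)) → 4

|E| = 4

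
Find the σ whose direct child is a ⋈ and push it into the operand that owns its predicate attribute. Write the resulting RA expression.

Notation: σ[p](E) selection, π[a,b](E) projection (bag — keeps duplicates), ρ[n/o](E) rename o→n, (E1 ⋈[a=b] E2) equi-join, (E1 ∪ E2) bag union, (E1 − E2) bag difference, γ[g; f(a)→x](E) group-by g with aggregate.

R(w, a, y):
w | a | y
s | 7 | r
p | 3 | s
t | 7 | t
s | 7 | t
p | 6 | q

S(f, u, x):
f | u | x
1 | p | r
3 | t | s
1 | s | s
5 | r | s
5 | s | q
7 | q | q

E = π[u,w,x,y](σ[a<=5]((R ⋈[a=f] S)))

σ filters on a, owned by the left side.
E' = π[u,w,x,y]((σ[a<=5](R) ⋈[a=f] S))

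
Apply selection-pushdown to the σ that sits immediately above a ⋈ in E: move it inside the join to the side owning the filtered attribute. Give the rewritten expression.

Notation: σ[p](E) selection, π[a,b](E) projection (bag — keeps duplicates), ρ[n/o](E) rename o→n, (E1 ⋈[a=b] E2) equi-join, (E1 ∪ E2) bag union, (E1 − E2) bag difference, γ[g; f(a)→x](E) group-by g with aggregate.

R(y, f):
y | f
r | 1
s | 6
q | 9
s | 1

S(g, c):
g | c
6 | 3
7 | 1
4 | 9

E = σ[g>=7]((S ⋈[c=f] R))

σ filters on g, owned by the left side.
E' = (σ[g>=7](S) ⋈[c=f] R)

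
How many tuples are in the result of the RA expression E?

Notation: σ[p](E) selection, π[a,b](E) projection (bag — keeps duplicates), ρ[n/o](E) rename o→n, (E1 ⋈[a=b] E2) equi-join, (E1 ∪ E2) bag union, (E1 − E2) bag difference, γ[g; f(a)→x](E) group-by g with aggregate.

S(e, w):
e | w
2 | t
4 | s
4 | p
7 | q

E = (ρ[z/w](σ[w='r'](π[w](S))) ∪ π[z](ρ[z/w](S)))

Subexpression sizes:
  S → 4
  π[w](S) → 4
  σ[w='r'](π[w](S)) → 0
  ρ[z/w](σ[w='r'](π[w](S))) → 0
  S → 4
  ρ[z/w](S) → 4
  π[z](ρ[z/w](S)) → 4
  (ρ[z/w](σ[w='r'](π[w](S))) ∪ π[z](ρ[z/w](S))) → 4

|E| = 4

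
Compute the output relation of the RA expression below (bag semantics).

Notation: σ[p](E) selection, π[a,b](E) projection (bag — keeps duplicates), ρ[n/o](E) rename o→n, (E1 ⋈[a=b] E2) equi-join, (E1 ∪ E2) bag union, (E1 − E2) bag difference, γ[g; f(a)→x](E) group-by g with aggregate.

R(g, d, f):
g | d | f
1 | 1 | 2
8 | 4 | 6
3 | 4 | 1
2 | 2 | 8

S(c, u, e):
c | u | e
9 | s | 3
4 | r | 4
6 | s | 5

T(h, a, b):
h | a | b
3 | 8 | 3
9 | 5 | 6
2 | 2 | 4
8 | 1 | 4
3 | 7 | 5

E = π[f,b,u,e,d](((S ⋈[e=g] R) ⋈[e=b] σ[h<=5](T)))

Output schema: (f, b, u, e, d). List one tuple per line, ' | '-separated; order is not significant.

Per-node cardinality:
  S → 3
  R → 4
  (S ⋈[e=g] R) → 1
  T → 5
  σ[h<=5](T) → 3
  ((S ⋈[e=g] R) ⋈[e=b] σ[h<=5](T)) → 1
  π[f,b,u,e,d](((S ⋈[e=g] R) ⋈[e=b] σ[h<=5](T))) → 1

== RESULT ==
f | b | u | e | d
1 | 3 | s | 3 | 4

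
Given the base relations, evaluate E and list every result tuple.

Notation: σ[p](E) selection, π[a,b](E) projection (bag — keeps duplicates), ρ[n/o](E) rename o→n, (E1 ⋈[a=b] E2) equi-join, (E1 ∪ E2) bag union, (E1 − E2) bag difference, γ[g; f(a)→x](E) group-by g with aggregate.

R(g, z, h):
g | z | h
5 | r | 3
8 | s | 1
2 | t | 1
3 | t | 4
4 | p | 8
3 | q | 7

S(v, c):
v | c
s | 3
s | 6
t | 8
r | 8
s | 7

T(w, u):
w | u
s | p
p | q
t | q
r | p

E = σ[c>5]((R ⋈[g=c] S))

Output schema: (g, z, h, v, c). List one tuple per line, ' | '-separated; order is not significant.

Per-node cardinality:
  R → 6
  S → 5
  (R ⋈[g=c] S) → 4
  σ[c>5]((R ⋈[g=c] S)) → 2

== RESULT ==
g | z | h | v | c
8 | s | 1 | r | 8
8 | s | 1 | t | 8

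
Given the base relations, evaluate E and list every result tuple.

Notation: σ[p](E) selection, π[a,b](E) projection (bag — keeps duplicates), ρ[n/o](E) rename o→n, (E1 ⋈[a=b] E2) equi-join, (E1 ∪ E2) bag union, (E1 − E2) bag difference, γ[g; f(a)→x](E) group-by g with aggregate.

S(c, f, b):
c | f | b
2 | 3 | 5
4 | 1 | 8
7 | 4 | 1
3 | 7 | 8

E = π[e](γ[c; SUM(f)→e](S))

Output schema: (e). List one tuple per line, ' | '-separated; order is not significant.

Per-node cardinality:
  S → 4
  γ[c; SUM(f)→e](S) → 4
  π[e](γ[c; SUM(f)→e](S)) → 4

== RESULT ==
e
1
3
4
7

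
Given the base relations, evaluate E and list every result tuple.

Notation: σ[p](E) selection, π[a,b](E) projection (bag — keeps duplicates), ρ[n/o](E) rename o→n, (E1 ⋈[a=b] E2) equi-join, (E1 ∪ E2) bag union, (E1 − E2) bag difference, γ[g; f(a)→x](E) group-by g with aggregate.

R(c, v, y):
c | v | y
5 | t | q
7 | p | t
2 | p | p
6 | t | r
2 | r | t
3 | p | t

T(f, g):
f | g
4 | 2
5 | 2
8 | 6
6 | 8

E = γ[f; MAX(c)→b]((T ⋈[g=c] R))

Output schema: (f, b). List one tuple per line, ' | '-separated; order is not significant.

Per-node cardinality:
  T → 4
  R → 6
  (T ⋈[g=c] R) → 5
  γ[f; MAX(c)→b]((T ⋈[g=c] R)) → 3

== RESULT ==
f | b
4 | 2
5 | 2
8 | 6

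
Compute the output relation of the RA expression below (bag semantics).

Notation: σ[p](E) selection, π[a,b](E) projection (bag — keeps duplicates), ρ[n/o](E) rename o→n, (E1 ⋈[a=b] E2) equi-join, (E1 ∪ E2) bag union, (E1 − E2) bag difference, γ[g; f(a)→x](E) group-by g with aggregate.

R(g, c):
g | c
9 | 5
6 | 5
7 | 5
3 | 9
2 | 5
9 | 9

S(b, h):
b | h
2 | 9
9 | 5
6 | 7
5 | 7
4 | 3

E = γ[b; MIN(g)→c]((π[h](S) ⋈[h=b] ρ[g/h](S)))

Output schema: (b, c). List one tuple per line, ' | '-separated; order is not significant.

Per-node cardinality:
  S → 5
  π[h](S) → 5
  S → 5
  ρ[g/h](S) → 5
  (π[h](S) ⋈[h=b] ρ[g/h](S)) → 2
  γ[b; MIN(g)→c]((π[h](S) ⋈[h=b] ρ[g/h](S))) → 2

== RESULT ==
b | c
5 | 7
9 | 5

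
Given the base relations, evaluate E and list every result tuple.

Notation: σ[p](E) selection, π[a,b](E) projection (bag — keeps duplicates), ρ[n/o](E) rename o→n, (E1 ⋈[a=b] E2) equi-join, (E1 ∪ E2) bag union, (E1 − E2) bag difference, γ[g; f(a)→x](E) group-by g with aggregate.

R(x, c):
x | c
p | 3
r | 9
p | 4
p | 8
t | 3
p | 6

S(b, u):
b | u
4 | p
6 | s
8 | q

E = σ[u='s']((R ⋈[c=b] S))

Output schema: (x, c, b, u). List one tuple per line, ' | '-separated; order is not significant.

Stepwise |·|:
  R → 6
  S → 3
  (R ⋈[c=b] S) → 3
  σ[u='s']((R ⋈[c=b] S)) → 1

== RESULT ==
x | c | b | u
p | 6 | 6 | s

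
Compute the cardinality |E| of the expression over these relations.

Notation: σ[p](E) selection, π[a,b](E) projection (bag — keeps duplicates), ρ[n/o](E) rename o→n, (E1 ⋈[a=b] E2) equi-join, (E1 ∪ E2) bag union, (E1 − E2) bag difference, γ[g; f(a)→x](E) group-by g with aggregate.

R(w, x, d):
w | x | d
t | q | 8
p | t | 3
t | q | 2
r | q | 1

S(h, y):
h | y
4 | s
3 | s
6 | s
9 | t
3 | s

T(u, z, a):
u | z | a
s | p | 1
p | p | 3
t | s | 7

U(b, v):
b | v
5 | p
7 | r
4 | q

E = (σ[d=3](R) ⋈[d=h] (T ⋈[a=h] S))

Row counts bottom-up:
  R → 4
  σ[d=3](R) → 1
  T → 3
  S → 5
  (T ⋈[a=h] S) → 2
  (σ[d=3](R) ⋈[d=h] (T ⋈[a=h] S)) → 2

|E| = 2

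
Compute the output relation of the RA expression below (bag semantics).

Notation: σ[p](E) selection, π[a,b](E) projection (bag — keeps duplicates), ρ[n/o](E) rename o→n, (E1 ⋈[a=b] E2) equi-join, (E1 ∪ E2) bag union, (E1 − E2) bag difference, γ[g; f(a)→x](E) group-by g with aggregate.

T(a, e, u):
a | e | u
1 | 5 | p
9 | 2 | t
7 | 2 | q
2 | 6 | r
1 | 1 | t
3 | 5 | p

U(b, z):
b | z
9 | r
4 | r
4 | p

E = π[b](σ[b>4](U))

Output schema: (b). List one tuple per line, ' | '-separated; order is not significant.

Per-node cardinality:
  U → 3
  σ[b>4](U) → 1
  π[b](σ[b>4](U)) → 1

== RESULT ==
b
9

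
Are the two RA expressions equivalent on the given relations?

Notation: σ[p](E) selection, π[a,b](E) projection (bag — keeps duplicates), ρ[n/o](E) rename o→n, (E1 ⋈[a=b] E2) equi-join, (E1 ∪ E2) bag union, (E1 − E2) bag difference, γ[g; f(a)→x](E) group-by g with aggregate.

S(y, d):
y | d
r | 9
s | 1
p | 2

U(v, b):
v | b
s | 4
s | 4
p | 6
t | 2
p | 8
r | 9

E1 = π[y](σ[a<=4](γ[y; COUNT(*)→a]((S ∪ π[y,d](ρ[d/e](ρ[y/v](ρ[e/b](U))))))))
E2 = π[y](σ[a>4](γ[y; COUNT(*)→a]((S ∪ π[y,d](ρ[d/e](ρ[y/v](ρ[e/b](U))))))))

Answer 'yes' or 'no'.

E1 subexpression sizes:
  S → 3
  U → 6
  ρ[e/b](U) → 6
  ρ[y/v](ρ[e/b](U)) → 6
  ρ[d/e](ρ[y/v](ρ[e/b](U))) → 6
  π[y,d](ρ[d/e](ρ[y/v](ρ[e/b](U)))) → 6
  (S ∪ π[y,d](ρ[d/e](ρ[y/v](ρ[e/b](U))))) → 9
  γ[y; COUNT(*)→a]((S ∪ π[y,d](ρ[d/e](ρ[y/v](ρ[e/b](U)))))) → 4
  σ[a<=4](γ[y; COUNT(*)→a]((S ∪ π[y,d](ρ[d/e](ρ[y/v](ρ[e/b](U))))))) → 4
  π[y](σ[a<=4](γ[y; COUNT(*)→a]((S ∪ π[y,d](ρ[d/e](ρ[y/v](ρ[e/b](U)))))))) → 4
E2 subexpression sizes:
  S → 3
  U → 6
  ρ[e/b](U) → 6
  ρ[y/v](ρ[e/b](U)) → 6
  ρ[d/e](ρ[y/v](ρ[e/b](U))) → 6
  π[y,d](ρ[d/e](ρ[y/v](ρ[e/b](U)))) → 6
  (S ∪ π[y,d](ρ[d/e](ρ[y/v](ρ[e/b](U))))) → 9
  γ[y; COUNT(*)→a]((S ∪ π[y,d](ρ[d/e](ρ[y/v](ρ[e/b](U)))))) → 4
  σ[a>4](γ[y; COUNT(*)→a]((S ∪ π[y,d](ρ[d/e](ρ[y/v](ρ[e/b](U))))))) → 0
  π[y](σ[a>4](γ[y; COUNT(*)→a]((S ∪ π[y,d](ρ[d/e](ρ[y/v](ρ[e/b](U)))))))) → 0

E1 result:
y
p
r
s
t
E2 result:
y
(0 rows)
Witness: ('p',) appears 1× in E1 but 0× in E2.

no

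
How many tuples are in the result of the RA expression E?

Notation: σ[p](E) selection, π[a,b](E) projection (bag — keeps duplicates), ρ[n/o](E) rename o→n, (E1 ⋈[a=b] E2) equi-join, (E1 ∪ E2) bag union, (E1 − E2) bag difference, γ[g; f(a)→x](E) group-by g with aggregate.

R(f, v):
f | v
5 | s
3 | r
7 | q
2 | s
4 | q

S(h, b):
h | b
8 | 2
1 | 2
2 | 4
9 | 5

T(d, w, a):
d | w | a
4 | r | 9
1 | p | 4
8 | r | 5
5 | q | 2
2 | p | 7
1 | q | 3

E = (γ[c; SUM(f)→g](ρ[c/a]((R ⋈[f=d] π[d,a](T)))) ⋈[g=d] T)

Per-node cardinality:
  R → 5
  T → 6
  π[d,a](T) → 6
  (R ⋈[f=d] π[d,a](T)) → 3
  ρ[c/a]((R ⋈[f=d] π[d,a](T))) → 3
  γ[c; SUM(f)→g](ρ[c/a]((R ⋈[f=d] π[d,a](T)))) → 3
  T → 6
  (γ[c; SUM(f)→g](ρ[c/a]((R ⋈[f=d] π[d,a](T)))) ⋈[g=d] T) → 3

|E| = 3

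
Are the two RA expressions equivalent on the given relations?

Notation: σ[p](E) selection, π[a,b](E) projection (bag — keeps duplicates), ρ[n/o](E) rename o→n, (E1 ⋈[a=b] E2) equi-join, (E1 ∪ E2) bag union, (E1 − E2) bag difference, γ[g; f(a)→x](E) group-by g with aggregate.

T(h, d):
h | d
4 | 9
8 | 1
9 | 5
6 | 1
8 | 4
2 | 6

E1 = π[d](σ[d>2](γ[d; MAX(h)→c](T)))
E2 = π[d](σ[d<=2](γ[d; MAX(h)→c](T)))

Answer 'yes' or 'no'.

E1 subexpression sizes:
  T → 6
  γ[d; MAX(h)→c](T) → 5
  σ[d>2](γ[d; MAX(h)→c](T)) → 4
  π[d](σ[d>2](γ[d; MAX(h)→c](T))) → 4
E2 subexpression sizes:
  T → 6
  γ[d; MAX(h)→c](T) → 5
  σ[d<=2](γ[d; MAX(h)→c](T)) → 1
  π[d](σ[d<=2](γ[d; MAX(h)→c](T))) → 1

E1 result:
d
4
5
6
9
E2 result:
d
1
Witness: (6,) appears 1× in E1 but 0× in E2.

no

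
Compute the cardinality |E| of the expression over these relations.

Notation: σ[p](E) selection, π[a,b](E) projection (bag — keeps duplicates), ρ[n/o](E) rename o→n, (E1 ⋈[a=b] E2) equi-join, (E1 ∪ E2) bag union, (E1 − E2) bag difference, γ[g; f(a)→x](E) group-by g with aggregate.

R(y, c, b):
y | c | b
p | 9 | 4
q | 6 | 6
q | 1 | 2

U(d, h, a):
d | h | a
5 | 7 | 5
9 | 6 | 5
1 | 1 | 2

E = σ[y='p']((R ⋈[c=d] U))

Stepwise |·|:
  R → 3
  U → 3
  (R ⋈[c=d] U) → 2
  σ[y='p']((R ⋈[c=d] U)) → 1

|E| = 1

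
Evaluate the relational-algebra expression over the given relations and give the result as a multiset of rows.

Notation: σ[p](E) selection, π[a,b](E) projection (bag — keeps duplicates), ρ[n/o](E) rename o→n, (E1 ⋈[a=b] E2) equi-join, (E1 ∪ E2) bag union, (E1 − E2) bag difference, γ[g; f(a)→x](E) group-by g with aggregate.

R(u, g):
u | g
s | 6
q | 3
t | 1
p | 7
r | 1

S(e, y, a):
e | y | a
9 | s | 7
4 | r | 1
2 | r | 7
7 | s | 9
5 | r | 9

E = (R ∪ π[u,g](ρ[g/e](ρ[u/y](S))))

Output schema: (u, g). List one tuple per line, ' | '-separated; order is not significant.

Per-node cardinality:
  R → 5
  S → 5
  ρ[u/y](S) → 5
  ρ[g/e](ρ[u/y](S)) → 5
  π[u,g](ρ[g/e](ρ[u/y](S))) → 5
  (R ∪ π[u,g](ρ[g/e](ρ[u/y](S)))) → 10

== RESULT ==
u | g
p | 7
q | 3
r | 1
r | 2
r | 4
r | 5
s | 6
s | 7
s | 9
t | 1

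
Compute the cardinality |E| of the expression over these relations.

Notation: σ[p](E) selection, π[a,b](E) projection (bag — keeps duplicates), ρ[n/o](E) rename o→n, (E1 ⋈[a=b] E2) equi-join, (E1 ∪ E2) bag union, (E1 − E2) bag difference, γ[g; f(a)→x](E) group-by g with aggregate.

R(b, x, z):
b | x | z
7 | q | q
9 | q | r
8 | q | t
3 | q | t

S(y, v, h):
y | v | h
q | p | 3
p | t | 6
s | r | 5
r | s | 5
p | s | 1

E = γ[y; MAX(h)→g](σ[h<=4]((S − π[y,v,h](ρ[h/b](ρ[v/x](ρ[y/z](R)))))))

Stepwise |·|:
  S → 5
  R → 4
  ρ[y/z](R) → 4
  ρ[v/x](ρ[y/z](R)) → 4
  ρ[h/b](ρ[v/x](ρ[y/z](R))) → 4
  π[y,v,h](ρ[h/b](ρ[v/x](ρ[y/z](R)))) → 4
  (S − π[y,v,h](ρ[h/b](ρ[v/x](ρ[y/z](R))))) → 5
  σ[h<=4]((S − π[y,v,h](ρ[h/b](ρ[v/x](ρ[y/z](R)))))) → 2
  γ[y; MAX(h)→g](σ[h<=4]((S − π[y,v,h](ρ[h/b](ρ[v/x](ρ[y/z](R))))))) → 2

|E| = 2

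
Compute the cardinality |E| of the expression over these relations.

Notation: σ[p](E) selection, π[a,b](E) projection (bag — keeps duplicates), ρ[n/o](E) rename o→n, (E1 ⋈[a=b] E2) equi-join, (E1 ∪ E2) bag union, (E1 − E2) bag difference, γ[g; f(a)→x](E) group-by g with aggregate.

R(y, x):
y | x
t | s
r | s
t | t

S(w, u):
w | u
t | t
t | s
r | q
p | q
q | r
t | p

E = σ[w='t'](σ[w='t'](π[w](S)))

Stepwise |·|:
  S → 6
  π[w](S) → 6
  σ[w='t'](π[w](S)) → 3
  σ[w='t'](σ[w='t'](π[w](S))) → 3

|E| = 3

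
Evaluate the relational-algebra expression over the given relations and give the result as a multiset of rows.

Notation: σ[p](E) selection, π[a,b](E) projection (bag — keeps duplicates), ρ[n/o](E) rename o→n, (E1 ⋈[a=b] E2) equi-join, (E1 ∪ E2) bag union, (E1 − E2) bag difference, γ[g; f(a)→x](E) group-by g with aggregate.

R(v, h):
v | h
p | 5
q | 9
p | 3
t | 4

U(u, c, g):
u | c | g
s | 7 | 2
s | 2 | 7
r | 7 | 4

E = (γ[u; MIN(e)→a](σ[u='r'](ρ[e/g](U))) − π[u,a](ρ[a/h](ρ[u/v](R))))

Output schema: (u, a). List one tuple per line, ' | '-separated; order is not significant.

Subexpression sizes:
  U → 3
  ρ[e/g](U) → 3
  σ[u='r'](ρ[e/g](U)) → 1
  γ[u; MIN(e)→a](σ[u='r'](ρ[e/g](U))) → 1
  R → 4
  ρ[u/v](R) → 4
  ρ[a/h](ρ[u/v](R)) → 4
  π[u,a](ρ[a/h](ρ[u/v](R))) → 4
  (γ[u; MIN(e)→a](σ[u='r'](ρ[e/g](U))) − π[u,a](ρ[a/h](ρ[u/v](R)))) → 1

== RESULT ==
u | a
r | 4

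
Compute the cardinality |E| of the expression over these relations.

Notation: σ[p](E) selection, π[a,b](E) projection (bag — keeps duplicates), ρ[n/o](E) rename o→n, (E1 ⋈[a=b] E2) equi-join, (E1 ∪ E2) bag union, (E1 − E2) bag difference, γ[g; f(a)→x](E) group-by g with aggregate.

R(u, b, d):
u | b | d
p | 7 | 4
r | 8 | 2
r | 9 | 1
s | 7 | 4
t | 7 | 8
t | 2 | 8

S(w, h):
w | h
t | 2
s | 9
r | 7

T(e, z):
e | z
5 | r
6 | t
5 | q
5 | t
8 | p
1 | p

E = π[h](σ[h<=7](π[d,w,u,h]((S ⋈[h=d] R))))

Subexpression sizes:
  S → 3
  R → 6
  (S ⋈[h=d] R) → 1
  π[d,w,u,h]((S ⋈[h=d] R)) → 1
  σ[h<=7](π[d,w,u,h]((S ⋈[h=d] R))) → 1
  π[h](σ[h<=7](π[d,w,u,h]((S ⋈[h=d] R)))) → 1

|E| = 1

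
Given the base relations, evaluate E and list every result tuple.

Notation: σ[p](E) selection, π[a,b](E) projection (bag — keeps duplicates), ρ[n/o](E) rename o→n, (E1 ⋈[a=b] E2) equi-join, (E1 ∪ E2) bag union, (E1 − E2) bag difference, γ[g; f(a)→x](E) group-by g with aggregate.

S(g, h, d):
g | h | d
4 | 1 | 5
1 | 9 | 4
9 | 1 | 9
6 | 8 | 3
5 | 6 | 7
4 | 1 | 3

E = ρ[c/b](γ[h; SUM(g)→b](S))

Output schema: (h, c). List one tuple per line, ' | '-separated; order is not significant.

Subexpression sizes:
  S → 6
  γ[h; SUM(g)→b](S) → 4
  ρ[c/b](γ[h; SUM(g)→b](S)) → 4

== RESULT ==
h | c
1 | 17
6 | 5
8 | 6
9 | 1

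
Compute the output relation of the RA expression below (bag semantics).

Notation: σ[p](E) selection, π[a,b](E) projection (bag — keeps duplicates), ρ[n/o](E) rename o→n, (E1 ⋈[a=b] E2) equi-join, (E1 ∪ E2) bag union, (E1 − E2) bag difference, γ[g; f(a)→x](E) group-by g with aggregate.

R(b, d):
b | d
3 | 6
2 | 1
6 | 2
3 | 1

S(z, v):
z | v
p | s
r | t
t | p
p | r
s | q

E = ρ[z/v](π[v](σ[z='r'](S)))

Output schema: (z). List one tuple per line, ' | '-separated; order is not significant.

Per-node cardinality:
  S → 5
  σ[z='r'](S) → 1
  π[v](σ[z='r'](S)) → 1
  ρ[z/v](π[v](σ[z='r'](S))) → 1

== RESULT ==
z
t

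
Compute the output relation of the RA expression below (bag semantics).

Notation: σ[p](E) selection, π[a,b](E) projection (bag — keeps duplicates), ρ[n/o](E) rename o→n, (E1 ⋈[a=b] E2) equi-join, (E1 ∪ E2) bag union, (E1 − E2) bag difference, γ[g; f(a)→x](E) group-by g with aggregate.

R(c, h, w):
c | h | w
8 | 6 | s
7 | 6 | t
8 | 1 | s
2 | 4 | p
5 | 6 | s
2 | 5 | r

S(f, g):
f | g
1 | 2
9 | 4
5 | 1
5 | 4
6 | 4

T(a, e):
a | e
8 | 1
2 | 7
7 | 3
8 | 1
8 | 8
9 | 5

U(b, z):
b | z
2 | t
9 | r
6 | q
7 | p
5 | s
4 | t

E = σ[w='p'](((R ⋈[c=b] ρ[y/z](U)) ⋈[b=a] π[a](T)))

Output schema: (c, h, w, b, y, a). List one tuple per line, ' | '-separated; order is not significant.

Row counts bottom-up:
  R → 6
  U → 6
  ρ[y/z](U) → 6
  (R ⋈[c=b] ρ[y/z](U)) → 4
  T → 6
  π[a](T) → 6
  ((R ⋈[c=b] ρ[y/z](U)) ⋈[b=a] π[a](T)) → 3
  σ[w='p'](((R ⋈[c=b] ρ[y/z](U)) ⋈[b=a] π[a](T))) → 1

== RESULT ==
c | h | w | b | y | a
2 | 4 | p | 2 | t | 2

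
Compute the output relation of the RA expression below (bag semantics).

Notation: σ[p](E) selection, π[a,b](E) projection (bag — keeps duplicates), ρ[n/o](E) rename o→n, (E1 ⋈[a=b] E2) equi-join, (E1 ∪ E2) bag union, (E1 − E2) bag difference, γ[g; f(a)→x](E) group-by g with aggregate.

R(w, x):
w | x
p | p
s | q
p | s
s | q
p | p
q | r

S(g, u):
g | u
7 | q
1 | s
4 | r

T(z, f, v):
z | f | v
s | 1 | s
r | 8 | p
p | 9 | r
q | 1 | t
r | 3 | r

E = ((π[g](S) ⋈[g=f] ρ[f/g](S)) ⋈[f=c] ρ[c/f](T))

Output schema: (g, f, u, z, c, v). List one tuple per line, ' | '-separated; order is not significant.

Row counts bottom-up:
  S → 3
  π[g](S) → 3
  S → 3
  ρ[f/g](S) → 3
  (π[g](S) ⋈[g=f] ρ[f/g](S)) → 3
  T → 5
  ρ[c/f](T) → 5
  ((π[g](S) ⋈[g=f] ρ[f/g](S)) ⋈[f=c] ρ[c/f](T)) → 2

== RESULT ==
g | f | u | z | c | v
1 | 1 | s | q | 1 | t
1 | 1 | s | s | 1 | s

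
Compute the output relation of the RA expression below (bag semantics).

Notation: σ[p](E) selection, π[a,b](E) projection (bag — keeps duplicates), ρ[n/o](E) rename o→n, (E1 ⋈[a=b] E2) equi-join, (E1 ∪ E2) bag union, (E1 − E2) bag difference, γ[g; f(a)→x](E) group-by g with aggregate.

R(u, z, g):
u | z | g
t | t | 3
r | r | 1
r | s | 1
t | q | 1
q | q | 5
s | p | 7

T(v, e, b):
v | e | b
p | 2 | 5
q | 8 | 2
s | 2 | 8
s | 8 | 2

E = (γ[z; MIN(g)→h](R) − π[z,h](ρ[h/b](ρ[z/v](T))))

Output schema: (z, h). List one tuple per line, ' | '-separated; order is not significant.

Per-node cardinality:
  R → 6
  γ[z; MIN(g)→h](R) → 5
  T → 4
  ρ[z/v](T) → 4
  ρ[h/b](ρ[z/v](T)) → 4
  π[z,h](ρ[h/b](ρ[z/v](T))) → 4
  (γ[z; MIN(g)→h](R) − π[z,h](ρ[h/b](ρ[z/v](T)))) → 5

== RESULT ==
z | h
p | 7
q | 1
r | 1
s | 1
t | 3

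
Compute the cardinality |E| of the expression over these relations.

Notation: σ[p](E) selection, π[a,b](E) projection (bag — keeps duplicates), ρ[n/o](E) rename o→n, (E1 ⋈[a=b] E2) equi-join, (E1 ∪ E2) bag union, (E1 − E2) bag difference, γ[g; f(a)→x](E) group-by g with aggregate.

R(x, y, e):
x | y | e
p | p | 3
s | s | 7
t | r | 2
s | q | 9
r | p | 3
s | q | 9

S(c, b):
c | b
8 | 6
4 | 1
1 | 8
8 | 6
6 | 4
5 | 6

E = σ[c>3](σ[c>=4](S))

Stepwise |·|:
  S → 6
  σ[c>=4](S) → 5
  σ[c>3](σ[c>=4](S)) → 5

|E| = 5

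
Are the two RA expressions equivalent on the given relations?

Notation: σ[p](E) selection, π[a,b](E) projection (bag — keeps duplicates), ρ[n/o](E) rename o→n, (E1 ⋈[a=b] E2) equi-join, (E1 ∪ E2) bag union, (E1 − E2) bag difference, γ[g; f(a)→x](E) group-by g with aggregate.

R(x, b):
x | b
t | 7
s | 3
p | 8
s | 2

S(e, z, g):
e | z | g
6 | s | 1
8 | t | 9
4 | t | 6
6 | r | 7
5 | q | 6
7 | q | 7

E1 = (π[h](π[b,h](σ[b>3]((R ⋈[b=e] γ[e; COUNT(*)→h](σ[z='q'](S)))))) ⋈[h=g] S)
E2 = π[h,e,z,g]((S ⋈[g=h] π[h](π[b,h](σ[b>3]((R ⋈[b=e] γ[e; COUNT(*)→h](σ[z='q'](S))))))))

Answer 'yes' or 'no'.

E1 per-node cardinality:
  R → 4
  S → 6
  σ[z='q'](S) → 2
  γ[e; COUNT(*)→h](σ[z='q'](S)) → 2
  (R ⋈[b=e] γ[e; COUNT(*)→h](σ[z='q'](S))) → 1
  σ[b>3]((R ⋈[b=e] γ[e; COUNT(*)→h](σ[z='q'](S)))) → 1
  π[b,h](σ[b>3]((R ⋈[b=e] γ[e; COUNT(*)→h](σ[z='q'](S))))) → 1
  π[h](π[b,h](σ[b>3]((R ⋈[b=e] γ[e; COUNT(*)→h](σ[z='q'](S)))))) → 1
  S → 6
  (π[h](π[b,h](σ[b>3]((R ⋈[b=e] γ[e; COUNT(*)→h](σ[z='q'](S)))))) ⋈[h=g] S) → 1
E2 per-node cardinality:
  S → 6
  R → 4
  S → 6
  σ[z='q'](S) → 2
  γ[e; COUNT(*)→h](σ[z='q'](S)) → 2
  (R ⋈[b=e] γ[e; COUNT(*)→h](σ[z='q'](S))) → 1
  σ[b>3]((R ⋈[b=e] γ[e; COUNT(*)→h](σ[z='q'](S)))) → 1
  π[b,h](σ[b>3]((R ⋈[b=e] γ[e; COUNT(*)→h](σ[z='q'](S))))) → 1
  π[h](π[b,h](σ[b>3]((R ⋈[b=e] γ[e; COUNT(*)→h](σ[z='q'](S)))))) → 1
  (S ⋈[g=h] π[h](π[b,h](σ[b>3]((R ⋈[b=e] γ[e; COUNT(*)→h](σ[z='q'](S))))))) → 1
  π[h,e,z,g]((S ⋈[g=h] π[h](π[b,h](σ[b>3]((R ⋈[b=e] γ[e; COUNT(*)→h](σ[z='q'](S)))))))) → 1

E1 and E2 produce the same multiset:
h | e | z | g
1 | 6 | s | 1

yes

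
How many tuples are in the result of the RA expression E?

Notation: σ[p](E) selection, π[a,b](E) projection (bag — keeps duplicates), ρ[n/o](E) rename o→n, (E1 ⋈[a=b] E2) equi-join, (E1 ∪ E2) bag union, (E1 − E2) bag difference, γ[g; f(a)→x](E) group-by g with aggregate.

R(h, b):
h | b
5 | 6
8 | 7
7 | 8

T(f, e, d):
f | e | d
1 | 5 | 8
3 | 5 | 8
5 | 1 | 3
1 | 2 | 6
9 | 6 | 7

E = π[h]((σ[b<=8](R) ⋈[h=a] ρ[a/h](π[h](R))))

Stepwise |·|:
  R → 3
  σ[b<=8](R) → 3
  R → 3
  π[h](R) → 3
  ρ[a/h](π[h](R)) → 3
  (σ[b<=8](R) ⋈[h=a] ρ[a/h](π[h](R))) → 3
  π[h]((σ[b<=8](R) ⋈[h=a] ρ[a/h](π[h](R)))) → 3

|E| = 3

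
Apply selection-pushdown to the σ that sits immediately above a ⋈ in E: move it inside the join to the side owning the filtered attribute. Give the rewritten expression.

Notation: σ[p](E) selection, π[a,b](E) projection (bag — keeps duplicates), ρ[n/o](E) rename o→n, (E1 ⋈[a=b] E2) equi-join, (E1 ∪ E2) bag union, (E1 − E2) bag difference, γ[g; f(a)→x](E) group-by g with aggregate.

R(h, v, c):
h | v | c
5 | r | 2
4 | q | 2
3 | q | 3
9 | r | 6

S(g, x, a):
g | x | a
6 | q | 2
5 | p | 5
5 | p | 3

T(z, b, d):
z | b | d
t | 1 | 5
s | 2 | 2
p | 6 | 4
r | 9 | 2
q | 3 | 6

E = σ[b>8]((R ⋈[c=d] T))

σ filters on b, owned by the right side.
E' = (R ⋈[c=d] σ[b>8](T))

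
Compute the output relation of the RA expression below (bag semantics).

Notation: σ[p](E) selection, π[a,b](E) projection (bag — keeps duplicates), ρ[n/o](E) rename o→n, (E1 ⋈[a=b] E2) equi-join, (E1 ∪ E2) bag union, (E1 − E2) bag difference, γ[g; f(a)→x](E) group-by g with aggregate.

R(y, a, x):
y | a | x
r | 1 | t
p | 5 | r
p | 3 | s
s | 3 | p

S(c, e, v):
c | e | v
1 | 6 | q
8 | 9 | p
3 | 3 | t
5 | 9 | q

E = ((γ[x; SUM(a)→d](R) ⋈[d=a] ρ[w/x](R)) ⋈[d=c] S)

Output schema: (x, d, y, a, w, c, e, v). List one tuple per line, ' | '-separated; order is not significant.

Per-node cardinality:
  R → 4
  γ[x; SUM(a)→d](R) → 4
  R → 4
  ρ[w/x](R) → 4
  (γ[x; SUM(a)→d](R) ⋈[d=a] ρ[w/x](R)) → 6
  S → 4
  ((γ[x; SUM(a)→d](R) ⋈[d=a] ρ[w/x](R)) ⋈[d=c] S) → 6

== RESULT ==
x | d | y | a | w | c | e | v
p | 3 | p | 3 | s | 3 | 3 | t
p | 3 | s | 3 | p | 3 | 3 | t
r | 5 | p | 5 | r | 5 | 9 | q
s | 3 | p | 3 | s | 3 | 3 | t
s | 3 | s | 3 | p | 3 | 3 | t
t | 1 | r | 1 | t | 1 | 6 | q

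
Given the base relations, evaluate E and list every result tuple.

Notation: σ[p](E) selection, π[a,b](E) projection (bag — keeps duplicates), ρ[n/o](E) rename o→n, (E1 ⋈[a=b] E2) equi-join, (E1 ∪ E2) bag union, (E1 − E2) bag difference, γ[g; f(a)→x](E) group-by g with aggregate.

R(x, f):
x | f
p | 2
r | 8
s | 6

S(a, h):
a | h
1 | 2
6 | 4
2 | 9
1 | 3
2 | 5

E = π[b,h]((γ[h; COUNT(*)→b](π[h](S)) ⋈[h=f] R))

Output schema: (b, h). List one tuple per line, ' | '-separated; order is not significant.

Subexpression sizes:
  S → 5
  π[h](S) → 5
  γ[h; COUNT(*)→b](π[h](S)) → 5
  R → 3
  (γ[h; COUNT(*)→b](π[h](S)) ⋈[h=f] R) → 1
  π[b,h]((γ[h; COUNT(*)→b](π[h](S)) ⋈[h=f] R)) → 1

== RESULT ==
b | h
1 | 2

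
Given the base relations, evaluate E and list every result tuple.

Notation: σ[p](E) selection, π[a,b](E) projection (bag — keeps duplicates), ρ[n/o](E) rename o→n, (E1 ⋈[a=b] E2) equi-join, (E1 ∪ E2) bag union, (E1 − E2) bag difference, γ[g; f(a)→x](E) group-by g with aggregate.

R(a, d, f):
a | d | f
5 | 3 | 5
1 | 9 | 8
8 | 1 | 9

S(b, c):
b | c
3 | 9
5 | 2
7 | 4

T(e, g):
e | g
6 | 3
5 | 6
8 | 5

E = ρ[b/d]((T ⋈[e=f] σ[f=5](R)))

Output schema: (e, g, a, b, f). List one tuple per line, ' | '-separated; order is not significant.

Stepwise |·|:
  T → 3
  R → 3
  σ[f=5](R) → 1
  (T ⋈[e=f] σ[f=5](R)) → 1
  ρ[b/d]((T ⋈[e=f] σ[f=5](R))) → 1

== RESULT ==
e | g | a | b | f
5 | 6 | 5 | 3 | 5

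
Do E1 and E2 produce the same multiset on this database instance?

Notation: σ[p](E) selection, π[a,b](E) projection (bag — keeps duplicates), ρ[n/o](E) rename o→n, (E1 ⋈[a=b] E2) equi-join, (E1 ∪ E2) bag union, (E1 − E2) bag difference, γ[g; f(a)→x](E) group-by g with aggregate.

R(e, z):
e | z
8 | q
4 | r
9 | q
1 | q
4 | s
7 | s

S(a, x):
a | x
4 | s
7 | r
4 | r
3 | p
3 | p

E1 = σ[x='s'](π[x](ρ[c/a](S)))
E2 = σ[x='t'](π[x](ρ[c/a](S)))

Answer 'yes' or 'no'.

E1 per-node cardinality:
  S → 5
  ρ[c/a](S) → 5
  π[x](ρ[c/a](S)) → 5
  σ[x='s'](π[x](ρ[c/a](S))) → 1
E2 per-node cardinality:
  S → 5
  ρ[c/a](S) → 5
  π[x](ρ[c/a](S)) → 5
  σ[x='t'](π[x](ρ[c/a](S))) → 0

E1 result:
x
s
E2 result:
x
(0 rows)
Witness: ('s',) appears 1× in E1 but 0× in E2.

no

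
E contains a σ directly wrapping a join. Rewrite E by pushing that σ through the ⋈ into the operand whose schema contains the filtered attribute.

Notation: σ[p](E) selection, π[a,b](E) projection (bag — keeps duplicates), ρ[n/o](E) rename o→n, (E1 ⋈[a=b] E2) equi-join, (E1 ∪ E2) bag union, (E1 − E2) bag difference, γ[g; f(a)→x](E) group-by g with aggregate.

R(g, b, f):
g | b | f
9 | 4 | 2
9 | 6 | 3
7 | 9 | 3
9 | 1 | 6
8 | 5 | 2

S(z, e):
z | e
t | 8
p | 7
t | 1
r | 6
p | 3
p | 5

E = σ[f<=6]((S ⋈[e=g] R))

σ filters on f, owned by the right side.
E' = (S ⋈[e=g] σ[f<=6](R))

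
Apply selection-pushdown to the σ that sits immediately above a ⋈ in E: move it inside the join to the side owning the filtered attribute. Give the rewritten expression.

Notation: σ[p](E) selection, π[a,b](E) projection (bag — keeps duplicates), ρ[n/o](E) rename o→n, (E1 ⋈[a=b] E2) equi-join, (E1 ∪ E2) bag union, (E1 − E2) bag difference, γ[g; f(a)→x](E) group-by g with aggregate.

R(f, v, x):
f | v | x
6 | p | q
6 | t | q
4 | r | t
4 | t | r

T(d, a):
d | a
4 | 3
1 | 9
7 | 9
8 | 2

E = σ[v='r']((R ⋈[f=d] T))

σ filters on v, owned by the left side.
E' = (σ[v='r'](R) ⋈[f=d] T)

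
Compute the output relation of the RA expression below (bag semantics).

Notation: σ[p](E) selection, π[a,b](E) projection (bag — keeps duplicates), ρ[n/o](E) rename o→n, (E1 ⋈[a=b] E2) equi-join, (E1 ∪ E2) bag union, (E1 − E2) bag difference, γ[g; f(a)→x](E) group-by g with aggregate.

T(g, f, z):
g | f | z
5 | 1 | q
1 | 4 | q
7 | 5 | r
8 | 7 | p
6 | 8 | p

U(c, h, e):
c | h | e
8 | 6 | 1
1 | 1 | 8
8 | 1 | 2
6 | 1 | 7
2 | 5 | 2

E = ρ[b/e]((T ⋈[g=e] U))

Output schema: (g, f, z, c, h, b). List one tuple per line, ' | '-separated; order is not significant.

Row counts bottom-up:
  T → 5
  U → 5
  (T ⋈[g=e] U) → 3
  ρ[b/e]((T ⋈[g=e] U)) → 3

== RESULT ==
g | f | z | c | h | b
1 | 4 | q | 8 | 6 | 1
7 | 5 | r | 6 | 1 | 7
8 | 7 | p | 1 | 1 | 8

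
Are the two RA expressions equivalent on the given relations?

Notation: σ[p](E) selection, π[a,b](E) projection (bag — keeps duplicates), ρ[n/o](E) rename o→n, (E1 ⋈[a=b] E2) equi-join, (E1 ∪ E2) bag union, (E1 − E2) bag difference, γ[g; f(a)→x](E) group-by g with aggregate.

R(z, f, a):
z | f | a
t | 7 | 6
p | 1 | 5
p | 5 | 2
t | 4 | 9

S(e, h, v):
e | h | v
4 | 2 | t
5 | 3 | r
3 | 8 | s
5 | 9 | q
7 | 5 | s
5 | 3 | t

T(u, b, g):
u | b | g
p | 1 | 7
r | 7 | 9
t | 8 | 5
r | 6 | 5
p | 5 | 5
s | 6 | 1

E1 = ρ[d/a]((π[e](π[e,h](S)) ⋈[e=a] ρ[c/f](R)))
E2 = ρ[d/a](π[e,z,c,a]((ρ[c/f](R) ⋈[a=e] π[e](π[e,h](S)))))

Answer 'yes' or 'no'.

E1 per-node cardinality:
  S → 6
  π[e,h](S) → 6
  π[e](π[e,h](S)) → 6
  R → 4
  ρ[c/f](R) → 4
  (π[e](π[e,h](S)) ⋈[e=a] ρ[c/f](R)) → 3
  ρ[d/a]((π[e](π[e,h](S)) ⋈[e=a] ρ[c/f](R))) → 3
E2 per-node cardinality:
  R → 4
  ρ[c/f](R) → 4
  S → 6
  π[e,h](S) → 6
  π[e](π[e,h](S)) → 6
  (ρ[c/f](R) ⋈[a=e] π[e](π[e,h](S))) → 3
  π[e,z,c,a]((ρ[c/f](R) ⋈[a=e] π[e](π[e,h](S)))) → 3
  ρ[d/a](π[e,z,c,a]((ρ[c/f](R) ⋈[a=e] π[e](π[e,h](S))))) → 3

E1 and E2 produce the same multiset:
e | z | c | d
5 | p | 1 | 5
5 | p | 1 | 5
5 | p | 1 | 5

yes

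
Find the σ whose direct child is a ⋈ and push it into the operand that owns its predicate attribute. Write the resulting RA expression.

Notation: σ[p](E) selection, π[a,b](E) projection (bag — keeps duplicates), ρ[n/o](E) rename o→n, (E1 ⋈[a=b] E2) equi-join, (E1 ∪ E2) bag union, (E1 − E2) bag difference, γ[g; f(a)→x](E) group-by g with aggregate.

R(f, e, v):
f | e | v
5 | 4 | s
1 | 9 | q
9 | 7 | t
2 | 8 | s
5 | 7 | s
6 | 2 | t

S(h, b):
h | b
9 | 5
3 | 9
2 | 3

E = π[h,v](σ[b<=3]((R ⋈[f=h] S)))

σ filters on b, owned by the right side.
E' = π[h,v]((R ⋈[f=h] σ[b<=3](S)))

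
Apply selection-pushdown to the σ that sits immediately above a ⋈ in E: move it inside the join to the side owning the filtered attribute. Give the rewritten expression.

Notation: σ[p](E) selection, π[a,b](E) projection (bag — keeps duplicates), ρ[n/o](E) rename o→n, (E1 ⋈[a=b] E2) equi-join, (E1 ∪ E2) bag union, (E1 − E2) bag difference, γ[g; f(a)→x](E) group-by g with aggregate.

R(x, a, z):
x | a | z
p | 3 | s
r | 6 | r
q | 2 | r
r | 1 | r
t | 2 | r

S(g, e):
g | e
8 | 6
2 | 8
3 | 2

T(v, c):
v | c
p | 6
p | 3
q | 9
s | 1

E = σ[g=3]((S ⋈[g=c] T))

σ filters on g, owned by the left side.
E' = (σ[g=3](S) ⋈[g=c] T)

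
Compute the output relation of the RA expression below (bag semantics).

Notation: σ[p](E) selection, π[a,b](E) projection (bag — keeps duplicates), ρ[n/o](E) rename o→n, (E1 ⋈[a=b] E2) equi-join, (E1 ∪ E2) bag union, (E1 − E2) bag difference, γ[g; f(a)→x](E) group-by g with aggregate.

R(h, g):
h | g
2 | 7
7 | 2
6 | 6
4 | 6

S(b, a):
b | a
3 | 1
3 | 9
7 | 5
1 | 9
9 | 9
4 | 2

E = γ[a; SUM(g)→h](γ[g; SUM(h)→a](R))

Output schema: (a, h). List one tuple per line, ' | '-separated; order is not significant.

Row counts bottom-up:
  R → 4
  γ[g; SUM(h)→a](R) → 3
  γ[a; SUM(g)→h](γ[g; SUM(h)→a](R)) → 3

== RESULT ==
a | h
2 | 7
7 | 2
10 | 6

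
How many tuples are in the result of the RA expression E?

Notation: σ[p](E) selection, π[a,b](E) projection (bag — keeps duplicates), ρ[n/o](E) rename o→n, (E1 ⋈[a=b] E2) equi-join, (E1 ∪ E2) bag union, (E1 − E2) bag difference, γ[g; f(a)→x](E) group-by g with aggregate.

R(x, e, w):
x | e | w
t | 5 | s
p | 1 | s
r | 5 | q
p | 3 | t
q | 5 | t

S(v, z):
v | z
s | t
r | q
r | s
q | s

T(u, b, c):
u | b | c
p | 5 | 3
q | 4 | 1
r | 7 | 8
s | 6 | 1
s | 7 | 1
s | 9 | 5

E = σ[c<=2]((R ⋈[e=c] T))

Row counts bottom-up:
  R → 5
  T → 6
  (R ⋈[e=c] T) → 7
  σ[c<=2]((R ⋈[e=c] T)) → 3

|E| = 3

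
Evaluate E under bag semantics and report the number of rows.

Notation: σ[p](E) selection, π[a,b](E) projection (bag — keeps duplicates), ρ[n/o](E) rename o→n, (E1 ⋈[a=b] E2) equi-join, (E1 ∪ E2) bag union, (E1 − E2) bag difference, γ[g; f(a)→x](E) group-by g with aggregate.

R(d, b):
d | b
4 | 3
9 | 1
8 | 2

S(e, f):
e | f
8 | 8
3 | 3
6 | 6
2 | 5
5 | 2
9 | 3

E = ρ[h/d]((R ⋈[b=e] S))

Row counts bottom-up:
  R → 3
  S → 6
  (R ⋈[b=e] S) → 2
  ρ[h/d]((R ⋈[b=e] S)) → 2

|E| = 2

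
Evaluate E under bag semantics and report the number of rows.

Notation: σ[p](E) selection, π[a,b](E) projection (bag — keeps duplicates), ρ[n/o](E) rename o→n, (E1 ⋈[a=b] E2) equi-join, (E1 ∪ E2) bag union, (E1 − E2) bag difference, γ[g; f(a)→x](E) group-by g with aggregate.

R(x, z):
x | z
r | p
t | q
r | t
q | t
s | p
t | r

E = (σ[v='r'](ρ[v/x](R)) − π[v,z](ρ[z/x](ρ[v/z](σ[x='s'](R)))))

Stepwise |·|:
  R → 6
  ρ[v/x](R) → 6
  σ[v='r'](ρ[v/x](R)) → 2
  R → 6
  σ[x='s'](R) → 1
  ρ[v/z](σ[x='s'](R)) → 1
  ρ[z/x](ρ[v/z](σ[x='s'](R))) → 1
  π[v,z](ρ[z/x](ρ[v/z](σ[x='s'](R)))) → 1
  (σ[v='r'](ρ[v/x](R)) − π[v,z](ρ[z/x](ρ[v/z](σ[x='s'](R))))) → 2

|E| = 2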